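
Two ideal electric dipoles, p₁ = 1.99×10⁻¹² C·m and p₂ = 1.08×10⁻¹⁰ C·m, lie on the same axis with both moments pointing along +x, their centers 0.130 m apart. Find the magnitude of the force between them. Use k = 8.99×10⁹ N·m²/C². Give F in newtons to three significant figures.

On-axis field of dipole 1 at distance r: E = 2kp₁/r³. Force on dipole 2 is F = p₂·dE/dr (gradient along axis).
dE/dr = −6kp₁/r⁴, so |F| = 6kp₁p₂/r⁴ (attractive for aligned moments).
F = 6(8.99×10⁹)(1.99×10⁻¹²)(1.08×10⁻¹⁰)/(0.130)⁴ = 4.059×10⁻⁸ N.

F ≈ 4.06×10⁻⁸ N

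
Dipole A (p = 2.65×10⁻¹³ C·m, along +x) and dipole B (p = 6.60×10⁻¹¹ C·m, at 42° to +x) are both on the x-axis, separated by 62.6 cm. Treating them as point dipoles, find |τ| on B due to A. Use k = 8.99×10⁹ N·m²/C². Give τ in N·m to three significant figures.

τ ≈ 8.58×10⁻¹³ N·m

The second dipole sits on the axis of the first, so the field there is axial: E₁ = 2kp₁/r³ along +x.
E₁ = 2(8.99×10⁹)(2.65×10⁻¹³)/(0.626)³ = 0.01942 N/C.
Torque on the second dipole: τ = p₂ E₁ sinθ.
τ = (6.60×10⁻¹¹)(0.01942)·sin42° = 8.578×10⁻¹³ N·m.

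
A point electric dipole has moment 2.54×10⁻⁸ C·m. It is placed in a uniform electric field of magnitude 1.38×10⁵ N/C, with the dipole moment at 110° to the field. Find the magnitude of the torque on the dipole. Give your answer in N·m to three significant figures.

Torque on an electric dipole: τ = pE sinθ.
τ = (2.54×10⁻⁸)(1.38×10⁵)·sin110° = 0.003294 N·m.

τ ≈ 0.00329 N·m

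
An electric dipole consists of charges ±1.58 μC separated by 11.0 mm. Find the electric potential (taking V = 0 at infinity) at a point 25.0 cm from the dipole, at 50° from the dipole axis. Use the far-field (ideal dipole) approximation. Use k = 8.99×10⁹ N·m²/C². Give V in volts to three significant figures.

Dipole moment p = qd = (1.58×10⁻⁶ C)(0.0110 m) = 1.738×10⁻⁸ C·m.
The dipole potential is V = kp cosθ / r².
V = (8.99×10⁹)(1.738×10⁻⁸)·cos50° / (0.250)² = 1607 V.

V ≈ 1610 V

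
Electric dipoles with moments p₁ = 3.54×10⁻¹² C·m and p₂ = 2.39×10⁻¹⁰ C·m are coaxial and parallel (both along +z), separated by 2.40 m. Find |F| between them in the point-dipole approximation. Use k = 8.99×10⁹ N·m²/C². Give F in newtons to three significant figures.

On-axis field of dipole 1 at distance r: E = 2kp₁/r³. Force on dipole 2 is F = p₂·dE/dr (gradient along axis).
dE/dr = −6kp₁/r⁴, so |F| = 6kp₁p₂/r⁴ (attractive for aligned moments).
F = 6(8.99×10⁹)(3.54×10⁻¹²)(2.39×10⁻¹⁰)/(2.40)⁴ = 1.376×10⁻¹² N.

F ≈ 1.38×10⁻¹² N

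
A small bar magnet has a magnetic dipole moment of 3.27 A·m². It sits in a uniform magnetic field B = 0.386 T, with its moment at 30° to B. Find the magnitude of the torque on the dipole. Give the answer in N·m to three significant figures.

τ ≈ 0.631 N·m

Torque on a magnetic dipole: τ = mB sinθ.
τ = (3.27)(0.386)·sin30° = 0.6311 N·m.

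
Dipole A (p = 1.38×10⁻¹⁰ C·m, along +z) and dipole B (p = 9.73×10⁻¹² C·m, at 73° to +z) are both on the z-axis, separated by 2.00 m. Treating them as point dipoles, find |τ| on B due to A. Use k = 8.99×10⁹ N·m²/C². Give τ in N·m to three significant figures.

The second dipole sits on the axis of the first, so the field there is axial: E₁ = 2kp₁/r³ along +z.
E₁ = 2(8.99×10⁹)(1.38×10⁻¹⁰)/(2.00)³ = 0.3102 N/C.
Torque on the second dipole: τ = p₂ E₁ sinθ.
τ = (9.73×10⁻¹²)(0.3102)·sin73° = 2.886×10⁻¹² N·m.

τ ≈ 2.89×10⁻¹² N·m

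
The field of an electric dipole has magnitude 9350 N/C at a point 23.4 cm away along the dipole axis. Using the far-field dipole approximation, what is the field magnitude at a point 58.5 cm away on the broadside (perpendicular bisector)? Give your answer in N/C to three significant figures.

E ≈ 299 N/C

Dipole fields scale as 1/r³ in the far field.
The axial field is twice the equatorial field at the same r, so the geometry factor is 1/2.
E₂ = E₁ · (1/2) · (r₁/r₂)³ = 9350 · 0.5 · (23.4/58.5)³.
(r₁/r₂)³ = (0.4)³ = 0.064.
E₂ ≈ 299.2 N/C.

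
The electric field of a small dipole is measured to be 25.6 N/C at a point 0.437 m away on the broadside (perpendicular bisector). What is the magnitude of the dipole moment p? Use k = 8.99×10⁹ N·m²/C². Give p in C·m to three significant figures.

p ≈ 2.38×10⁻¹⁰ C·m

In the equatorial plane E = kp/r³, so p = Er³/(k).
p = (25.6)·(0.437)³ / (8.99×10⁹) = 2.376×10⁻¹⁰ C·m.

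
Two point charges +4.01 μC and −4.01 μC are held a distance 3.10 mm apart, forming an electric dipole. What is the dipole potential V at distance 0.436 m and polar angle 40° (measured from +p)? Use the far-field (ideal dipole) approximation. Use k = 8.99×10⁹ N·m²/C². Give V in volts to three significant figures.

V ≈ 450 V

Dipole moment p = qd = (4.01×10⁻⁶ C)(0.00310 m) = 1.243×10⁻⁸ C·m.
The dipole potential is V = kp cosθ / r².
V = (8.99×10⁹)(1.243×10⁻⁸)·cos40° / (0.436)² = 450.3 V.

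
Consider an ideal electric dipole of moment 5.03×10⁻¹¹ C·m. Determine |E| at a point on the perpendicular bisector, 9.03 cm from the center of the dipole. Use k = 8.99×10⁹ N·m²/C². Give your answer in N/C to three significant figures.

E ≈ 614 N/C

On the perpendicular bisector E = kp/r³ (half the axial value at the same distance).
E = (8.99×10⁹)(5.03×10⁻¹¹) / (0.0903)³ = 614.1 N/C.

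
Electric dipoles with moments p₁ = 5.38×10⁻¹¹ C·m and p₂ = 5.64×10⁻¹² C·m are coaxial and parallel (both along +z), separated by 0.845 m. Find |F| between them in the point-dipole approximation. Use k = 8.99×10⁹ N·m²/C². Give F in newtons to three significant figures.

On-axis field of dipole 1 at distance r: E = 2kp₁/r³. Force on dipole 2 is F = p₂·dE/dr (gradient along axis).
dE/dr = −6kp₁/r⁴, so |F| = 6kp₁p₂/r⁴ (attractive for aligned moments).
F = 6(8.99×10⁹)(5.38×10⁻¹¹)(5.64×10⁻¹²)/(0.845)⁴ = 3.210×10⁻¹¹ N.

F ≈ 3.21×10⁻¹¹ N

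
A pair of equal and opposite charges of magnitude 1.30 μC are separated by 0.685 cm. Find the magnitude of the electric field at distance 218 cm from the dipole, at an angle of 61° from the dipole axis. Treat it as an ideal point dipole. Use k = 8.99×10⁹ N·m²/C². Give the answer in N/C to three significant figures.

E ≈ 10.1 N/C

Dipole moment p = qd = (1.30×10⁻⁶ C)(0.00685 m) = 8.905×10⁻⁹ C·m.
At angle θ the dipole field magnitude is E = (kp/r³)·√(1 + 3cos²θ).
kp/r³ = (8.99×10⁹)(8.905×10⁻⁹) / (2.18)³ = 7.727 N/C.
√(1 + 3cos²61°) = √(1 + 3·0.2350) = √1.7051 ≈ 1.3058.
E ≈ 7.727 × 1.306 = 10.09 N/C.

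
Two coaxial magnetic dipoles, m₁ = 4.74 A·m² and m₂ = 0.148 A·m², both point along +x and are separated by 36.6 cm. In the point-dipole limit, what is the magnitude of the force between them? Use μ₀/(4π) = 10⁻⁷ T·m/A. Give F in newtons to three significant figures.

F ≈ 2.35×10⁻⁵ N

On-axis B of dipole 1: B = (μ₀/4π)·2m₁/r³. Force on dipole 2: F = m₂·dB/dr.
dB/dr = −(μ₀/4π)·6m₁/r⁴, so |F| = (μ₀/4π)·6m₁m₂/r⁴.
F = 6(10⁻⁷)(4.74)(0.148)/(0.366)⁴ = 2.346×10⁻⁵ N.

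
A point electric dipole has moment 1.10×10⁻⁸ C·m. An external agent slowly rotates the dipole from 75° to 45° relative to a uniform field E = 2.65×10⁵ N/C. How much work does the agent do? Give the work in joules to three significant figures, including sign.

W_ext = ΔU = U(θ₂) − U(θ₁) = −pE cosθ₂ − (−pE cosθ₁) = pE(cosθ₁ − cosθ₂).
W = (1.10×10⁻⁸)(2.65×10⁵)·(cos75° − cos45°) = (0.002915)·(-0.4483) = -0.001307 J.

W ≈ -0.00131 J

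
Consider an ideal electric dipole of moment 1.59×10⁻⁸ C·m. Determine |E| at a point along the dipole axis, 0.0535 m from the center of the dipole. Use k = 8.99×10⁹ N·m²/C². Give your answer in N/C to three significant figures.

On the dipole axis E = 2kp/r³.
E = 2·(8.99×10⁹)(1.59×10⁻⁸) / (0.0535)³ = 1.867×10⁶ N/C.

E ≈ 1.87×10⁶ N/C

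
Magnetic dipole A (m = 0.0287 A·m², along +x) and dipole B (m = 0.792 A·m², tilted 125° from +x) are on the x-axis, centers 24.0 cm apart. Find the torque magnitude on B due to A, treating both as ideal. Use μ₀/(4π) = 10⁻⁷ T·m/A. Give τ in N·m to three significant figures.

Dipole B is on the axis of dipole A, so B₁ there is axial: B₁ = (μ₀/4π)·2m₁/r³ along +x.
B₁ = 2(10⁻⁷)(0.0287)/(0.240)³ = 4.152×10⁻⁷ T.
τ = m₂ B₁ sinθ.
τ = (0.792)(4.152×10⁻⁷)·sin125° = 2.694×10⁻⁷ N·m.

τ ≈ 2.69×10⁻⁷ N·m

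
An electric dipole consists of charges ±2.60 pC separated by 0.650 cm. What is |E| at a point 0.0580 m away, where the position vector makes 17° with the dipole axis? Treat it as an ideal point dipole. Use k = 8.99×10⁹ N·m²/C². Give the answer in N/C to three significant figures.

E ≈ 1.51 N/C

Dipole moment p = qd = (2.60×10⁻¹² C)(0.00650 m) = 1.69×10⁻¹⁴ C·m.
At angle θ the dipole field magnitude is E = (kp/r³)·√(1 + 3cos²θ).
kp/r³ = (8.99×10⁹)(1.69×10⁻¹⁴) / (0.0580)³ = 0.7787 N/C.
√(1 + 3cos²17°) = √(1 + 3·0.9145) = √3.7436 ≈ 1.9348.
E ≈ 0.7787 × 1.935 = 1.507 N/C.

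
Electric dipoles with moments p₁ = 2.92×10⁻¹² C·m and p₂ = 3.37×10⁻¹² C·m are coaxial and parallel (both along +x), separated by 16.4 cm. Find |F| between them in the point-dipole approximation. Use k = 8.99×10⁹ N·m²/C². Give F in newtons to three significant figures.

On-axis field of dipole 1 at distance r: E = 2kp₁/r³. Force on dipole 2 is F = p₂·dE/dr (gradient along axis).
dE/dr = −6kp₁/r⁴, so |F| = 6kp₁p₂/r⁴ (attractive for aligned moments).
F = 6(8.99×10⁹)(2.92×10⁻¹²)(3.37×10⁻¹²)/(0.164)⁴ = 7.338×10⁻¹⁰ N.

F ≈ 7.34×10⁻¹⁰ N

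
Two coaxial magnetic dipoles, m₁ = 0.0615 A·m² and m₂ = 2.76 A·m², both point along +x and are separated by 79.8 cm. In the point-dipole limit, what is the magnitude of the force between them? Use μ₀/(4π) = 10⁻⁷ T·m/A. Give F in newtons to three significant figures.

F ≈ 2.51×10⁻⁷ N

On-axis B of dipole 1: B = (μ₀/4π)·2m₁/r³. Force on dipole 2: F = m₂·dB/dr.
dB/dr = −(μ₀/4π)·6m₁/r⁴, so |F| = (μ₀/4π)·6m₁m₂/r⁴.
F = 6(10⁻⁷)(0.0615)(2.76)/(0.798)⁴ = 2.511×10⁻⁷ N.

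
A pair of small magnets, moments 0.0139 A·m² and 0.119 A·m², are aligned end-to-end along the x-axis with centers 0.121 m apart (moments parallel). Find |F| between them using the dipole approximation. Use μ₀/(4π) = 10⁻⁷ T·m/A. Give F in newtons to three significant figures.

On-axis B of dipole 1: B = (μ₀/4π)·2m₁/r³. Force on dipole 2: F = m₂·dB/dr.
dB/dr = −(μ₀/4π)·6m₁/r⁴, so |F| = (μ₀/4π)·6m₁m₂/r⁴.
F = 6(10⁻⁷)(0.0139)(0.119)/(0.121)⁴ = 4.630×10⁻⁶ N.

F ≈ 4.63×10⁻⁶ N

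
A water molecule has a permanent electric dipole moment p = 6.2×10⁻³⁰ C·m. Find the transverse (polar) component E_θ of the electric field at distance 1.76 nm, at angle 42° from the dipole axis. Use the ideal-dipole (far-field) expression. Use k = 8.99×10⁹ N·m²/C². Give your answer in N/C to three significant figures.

For a dipole, E_θ = (kp sinθ)/r³.
kp/r³ = (8.99×10⁹)(6.20×10⁻³⁰)/(1.76×10⁻⁹)³ = 1.022×10⁷ N/C.
E_θ = 1.022×10⁷·sin42° = 6.841×10⁶ N/C.

E_θ ≈ 6.84×10⁶ N/C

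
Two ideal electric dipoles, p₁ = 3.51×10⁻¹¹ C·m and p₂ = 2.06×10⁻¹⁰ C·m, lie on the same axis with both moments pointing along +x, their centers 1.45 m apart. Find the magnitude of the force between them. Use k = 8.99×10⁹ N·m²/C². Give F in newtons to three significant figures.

On-axis field of dipole 1 at distance r: E = 2kp₁/r³. Force on dipole 2 is F = p₂·dE/dr (gradient along axis).
dE/dr = −6kp₁/r⁴, so |F| = 6kp₁p₂/r⁴ (attractive for aligned moments).
F = 6(8.99×10⁹)(3.51×10⁻¹¹)(2.06×10⁻¹⁰)/(1.45)⁴ = 8.823×10⁻¹¹ N.

F ≈ 8.82×10⁻¹¹ N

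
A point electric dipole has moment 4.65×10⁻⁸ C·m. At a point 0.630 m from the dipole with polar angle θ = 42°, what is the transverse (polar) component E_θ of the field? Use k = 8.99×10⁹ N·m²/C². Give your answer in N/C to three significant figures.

For a dipole, E_θ = (kp sinθ)/r³.
kp/r³ = (8.99×10⁹)(4.65×10⁻⁸)/(0.630)³ = 1672 N/C.
E_θ = 1672·sin42° = 1119 N/C.

E_θ ≈ 1120 N/C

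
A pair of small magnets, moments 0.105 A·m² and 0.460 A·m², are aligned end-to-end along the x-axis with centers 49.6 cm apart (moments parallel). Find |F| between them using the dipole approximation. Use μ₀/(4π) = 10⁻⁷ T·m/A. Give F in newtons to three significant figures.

F ≈ 4.79×10⁻⁷ N

On-axis B of dipole 1: B = (μ₀/4π)·2m₁/r³. Force on dipole 2: F = m₂·dB/dr.
dB/dr = −(μ₀/4π)·6m₁/r⁴, so |F| = (μ₀/4π)·6m₁m₂/r⁴.
F = 6(10⁻⁷)(0.105)(0.460)/(0.496)⁴ = 4.788×10⁻⁷ N.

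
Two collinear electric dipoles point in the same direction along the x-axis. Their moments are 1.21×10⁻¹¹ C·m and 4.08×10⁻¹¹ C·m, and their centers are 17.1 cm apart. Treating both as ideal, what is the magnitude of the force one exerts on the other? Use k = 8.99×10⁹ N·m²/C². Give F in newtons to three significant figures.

On-axis field of dipole 1 at distance r: E = 2kp₁/r³. Force on dipole 2 is F = p₂·dE/dr (gradient along axis).
dE/dr = −6kp₁/r⁴, so |F| = 6kp₁p₂/r⁴ (attractive for aligned moments).
F = 6(8.99×10⁹)(1.21×10⁻¹¹)(4.08×10⁻¹¹)/(0.171)⁴ = 3.114×10⁻⁸ N.

F ≈ 3.11×10⁻⁸ N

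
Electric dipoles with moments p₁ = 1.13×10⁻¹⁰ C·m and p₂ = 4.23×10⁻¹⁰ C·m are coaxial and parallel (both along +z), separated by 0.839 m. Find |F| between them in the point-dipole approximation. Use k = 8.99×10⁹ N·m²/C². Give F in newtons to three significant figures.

F ≈ 5.20×10⁻⁹ N

On-axis field of dipole 1 at distance r: E = 2kp₁/r³. Force on dipole 2 is F = p₂·dE/dr (gradient along axis).
dE/dr = −6kp₁/r⁴, so |F| = 6kp₁p₂/r⁴ (attractive for aligned moments).
F = 6(8.99×10⁹)(1.13×10⁻¹⁰)(4.23×10⁻¹⁰)/(0.839)⁴ = 5.203×10⁻⁹ N.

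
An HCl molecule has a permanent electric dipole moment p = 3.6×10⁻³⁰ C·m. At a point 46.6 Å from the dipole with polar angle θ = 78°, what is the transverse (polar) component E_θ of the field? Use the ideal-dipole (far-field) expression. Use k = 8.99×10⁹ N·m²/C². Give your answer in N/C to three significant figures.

For a dipole, E_θ = (kp sinθ)/r³.
kp/r³ = (8.99×10⁹)(3.60×10⁻³⁰)/(4.66×10⁻⁹)³ = 3.198×10⁵ N/C.
E_θ = 3.198×10⁵·sin78° = 3.128×10⁵ N/C.

E_θ ≈ 3.13×10⁵ N/C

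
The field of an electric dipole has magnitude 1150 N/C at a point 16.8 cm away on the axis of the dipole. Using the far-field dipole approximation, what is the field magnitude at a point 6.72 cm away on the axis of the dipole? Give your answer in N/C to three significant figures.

E ≈ 1.80×10⁴ N/C

Dipole fields scale as 1/r³ in the far field; the geometry is the same at both points.
E₂ = E₁ · (r₁/r₂)³ = 1150 · (16.8/6.72)³.
(r₁/r₂)³ = (2.5)³ = 15.63.
E₂ ≈ 1.797×10⁴ N/C.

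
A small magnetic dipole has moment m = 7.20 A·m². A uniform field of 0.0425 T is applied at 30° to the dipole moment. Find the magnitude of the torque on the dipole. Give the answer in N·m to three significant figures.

τ ≈ 0.153 N·m

Torque on a magnetic dipole: τ = mB sinθ.
τ = (7.20)(0.0425)·sin30° = 0.1530 N·m.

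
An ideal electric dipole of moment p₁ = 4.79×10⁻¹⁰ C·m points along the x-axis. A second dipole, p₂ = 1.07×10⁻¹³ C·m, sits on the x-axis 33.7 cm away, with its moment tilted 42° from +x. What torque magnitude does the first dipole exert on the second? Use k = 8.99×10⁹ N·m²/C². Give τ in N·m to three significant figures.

The second dipole sits on the axis of the first, so the field there is axial: E₁ = 2kp₁/r³ along +x.
E₁ = 2(8.99×10⁹)(4.79×10⁻¹⁰)/(0.337)³ = 225.0 N/C.
Torque on the second dipole: τ = p₂ E₁ sinθ.
τ = (1.07×10⁻¹³)(225.0)·sin42° = 1.611×10⁻¹¹ N·m.

τ ≈ 1.61×10⁻¹¹ N·m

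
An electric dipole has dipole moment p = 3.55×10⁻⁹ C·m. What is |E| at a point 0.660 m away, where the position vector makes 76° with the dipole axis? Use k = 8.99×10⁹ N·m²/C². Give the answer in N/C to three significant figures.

At angle θ the dipole field magnitude is E = (kp/r³)·√(1 + 3cos²θ).
kp/r³ = (8.99×10⁹)(3.55×10⁻⁹) / (0.660)³ = 111.0 N/C.
√(1 + 3cos²76°) = √(1 + 3·0.0585) = √1.1756 ≈ 1.0842.
E ≈ 111.0 × 1.084 = 120.4 N/C.

E ≈ 120 N/C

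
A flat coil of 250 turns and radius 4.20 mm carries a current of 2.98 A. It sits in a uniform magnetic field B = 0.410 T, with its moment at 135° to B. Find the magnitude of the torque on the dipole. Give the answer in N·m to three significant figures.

τ ≈ 0.0120 N·m

m = NIA = NIπa² = 250·(2.98)·π·(0.00420)² = 0.04129 A·m².
Torque on a magnetic dipole: τ = mB sinθ.
τ = (0.04129)(0.410)·sin135° = 0.01197 N·m.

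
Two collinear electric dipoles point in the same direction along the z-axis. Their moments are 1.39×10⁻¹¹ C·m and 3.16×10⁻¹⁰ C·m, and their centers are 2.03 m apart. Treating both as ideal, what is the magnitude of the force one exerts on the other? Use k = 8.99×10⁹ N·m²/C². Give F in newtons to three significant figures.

On-axis field of dipole 1 at distance r: E = 2kp₁/r³. Force on dipole 2 is F = p₂·dE/dr (gradient along axis).
dE/dr = −6kp₁/r⁴, so |F| = 6kp₁p₂/r⁴ (attractive for aligned moments).
F = 6(8.99×10⁹)(1.39×10⁻¹¹)(3.16×10⁻¹⁰)/(2.03)⁴ = 1.395×10⁻¹¹ N.

F ≈ 1.40×10⁻¹¹ N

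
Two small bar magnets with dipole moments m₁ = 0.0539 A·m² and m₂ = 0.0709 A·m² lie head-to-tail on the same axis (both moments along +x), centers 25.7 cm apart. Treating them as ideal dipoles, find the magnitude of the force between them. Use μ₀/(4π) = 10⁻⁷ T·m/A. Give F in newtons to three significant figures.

On-axis B of dipole 1: B = (μ₀/4π)·2m₁/r³. Force on dipole 2: F = m₂·dB/dr.
dB/dr = −(μ₀/4π)·6m₁/r⁴, so |F| = (μ₀/4π)·6m₁m₂/r⁴.
F = 6(10⁻⁷)(0.0539)(0.0709)/(0.257)⁴ = 5.256×10⁻⁷ N.

F ≈ 5.26×10⁻⁷ N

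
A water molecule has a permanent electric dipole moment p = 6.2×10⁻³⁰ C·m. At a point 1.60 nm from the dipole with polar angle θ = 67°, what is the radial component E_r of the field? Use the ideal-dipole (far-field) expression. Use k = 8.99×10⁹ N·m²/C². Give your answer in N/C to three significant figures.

E_r ≈ 1.06×10⁷ N/C

For a dipole, E_r = (2kp cosθ)/r³.
kp/r³ = (8.99×10⁹)(6.20×10⁻³⁰)/(1.60×10⁻⁹)³ = 1.361×10⁷ N/C.
E_r = 2·1.361×10⁷·cos67° = 1.063×10⁷ N/C.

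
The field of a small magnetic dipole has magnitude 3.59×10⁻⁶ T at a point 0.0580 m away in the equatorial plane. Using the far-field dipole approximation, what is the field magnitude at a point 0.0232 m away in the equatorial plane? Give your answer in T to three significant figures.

Dipole fields scale as 1/r³ in the far field; the geometry is the same at both points.
B₂ = B₁ · (r₁/r₂)³ = 3.59×10⁻⁶ · (0.0580/0.0232)³.
(r₁/r₂)³ = (2.5)³ = 15.63.
B₂ ≈ 5.609×10⁻⁵ T.

B ≈ 5.61×10⁻⁵ T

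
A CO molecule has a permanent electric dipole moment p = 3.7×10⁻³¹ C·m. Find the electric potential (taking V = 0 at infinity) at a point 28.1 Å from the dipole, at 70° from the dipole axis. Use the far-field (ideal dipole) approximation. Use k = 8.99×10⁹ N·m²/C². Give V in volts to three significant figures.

The dipole potential is V = kp cosθ / r².
V = (8.99×10⁹)(3.70×10⁻³¹)·cos70° / (2.81×10⁻⁹)² = 1.441×10⁻⁴ V.

V ≈ 1.44×10⁻⁴ V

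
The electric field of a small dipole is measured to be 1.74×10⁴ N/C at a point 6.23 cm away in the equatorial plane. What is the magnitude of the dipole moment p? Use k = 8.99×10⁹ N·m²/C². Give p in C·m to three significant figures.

In the equatorial plane E = kp/r³, so p = Er³/(k).
p = (1.74×10⁴)·(0.0623)³ / (8.99×10⁹) = 4.680×10⁻¹⁰ C·m.

p ≈ 4.68×10⁻¹⁰ C·m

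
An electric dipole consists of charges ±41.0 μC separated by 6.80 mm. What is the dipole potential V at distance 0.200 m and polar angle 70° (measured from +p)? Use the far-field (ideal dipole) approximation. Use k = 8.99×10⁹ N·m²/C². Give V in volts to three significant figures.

V ≈ 2.14×10⁴ V

Dipole moment p = qd = (4.10×10⁻⁵ C)(0.00680 m) = 2.788×10⁻⁷ C·m.
The dipole potential is V = kp cosθ / r².
V = (8.99×10⁹)(2.788×10⁻⁷)·cos70° / (0.200)² = 2.143×10⁴ V.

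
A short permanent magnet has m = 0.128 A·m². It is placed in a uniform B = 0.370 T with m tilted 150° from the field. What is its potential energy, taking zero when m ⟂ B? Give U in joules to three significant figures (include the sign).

U = −m·B = −mB cosθ.
U = −(0.128)(0.370)·cos150° = 0.04101 J.

U ≈ 0.0410 J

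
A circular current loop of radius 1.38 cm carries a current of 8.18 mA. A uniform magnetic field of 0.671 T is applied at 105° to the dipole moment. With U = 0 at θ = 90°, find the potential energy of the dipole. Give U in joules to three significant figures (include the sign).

U ≈ 8.50×10⁻⁷ J

Magnetic moment m = IA = Iπa² = (0.00818)·π·(0.0138)² = 4.894×10⁻⁶ A·m².
U = −m·B = −mB cosθ.
U = −(4.894×10⁻⁶)(0.671)·cos105° = 8.499×10⁻⁷ J.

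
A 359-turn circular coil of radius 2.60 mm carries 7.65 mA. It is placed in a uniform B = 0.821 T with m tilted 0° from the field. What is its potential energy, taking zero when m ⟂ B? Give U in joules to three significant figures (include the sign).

U ≈ -4.79×10⁻⁵ J

m = NIA = NIπa² = 359·(0.00765)·π·(0.00260)² = 5.832×10⁻⁵ A·m².
U = −m·B = −mB cosθ.
U = −(5.832×10⁻⁵)(0.821)·cos0° = -4.788×10⁻⁵ J.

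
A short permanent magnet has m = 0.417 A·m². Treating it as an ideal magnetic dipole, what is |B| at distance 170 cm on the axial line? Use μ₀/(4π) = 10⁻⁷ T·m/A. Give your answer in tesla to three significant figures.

B ≈ 1.70×10⁻⁸ T

On axis B = (μ₀/4π)·2m/r³.
B = 2·(10⁻⁷)·(0.417) / (1.70)³ = 1.698×10⁻⁸ T.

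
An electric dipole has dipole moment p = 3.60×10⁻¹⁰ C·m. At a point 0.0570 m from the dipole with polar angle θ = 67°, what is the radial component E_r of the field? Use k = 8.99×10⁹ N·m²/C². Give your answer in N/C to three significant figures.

For a dipole, E_r = (2kp cosθ)/r³.
kp/r³ = (8.99×10⁹)(3.60×10⁻¹⁰)/(0.0570)³ = 1.748×10⁴ N/C.
E_r = 2·1.748×10⁴·cos67° = 1.366×10⁴ N/C.

E_r ≈ 1.37×10⁴ N/C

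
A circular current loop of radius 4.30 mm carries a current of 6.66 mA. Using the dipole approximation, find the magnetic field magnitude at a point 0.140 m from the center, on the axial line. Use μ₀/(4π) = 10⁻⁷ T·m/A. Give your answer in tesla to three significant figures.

B ≈ 2.82×10⁻¹¹ T

Magnetic moment m = IA = Iπa² = (0.00666)·π·(0.00430)² = 3.869×10⁻⁷ A·m².
On axis B = (μ₀/4π)·2m/r³.
B = 2·(10⁻⁷)·(3.869×10⁻⁷) / (0.140)³ = 2.820×10⁻¹¹ T.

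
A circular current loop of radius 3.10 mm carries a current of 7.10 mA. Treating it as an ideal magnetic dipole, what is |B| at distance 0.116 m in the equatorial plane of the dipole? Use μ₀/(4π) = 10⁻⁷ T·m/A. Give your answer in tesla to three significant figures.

B ≈ 1.37×10⁻¹¹ T

Magnetic moment m = IA = Iπa² = (0.00710)·π·(0.00310)² = 2.144×10⁻⁷ A·m².
In the equatorial plane B = (μ₀/4π)·m/r³ (half the axial value).
B = (10⁻⁷)·(2.144×10⁻⁷) / (0.116)³ = 1.374×10⁻¹¹ T.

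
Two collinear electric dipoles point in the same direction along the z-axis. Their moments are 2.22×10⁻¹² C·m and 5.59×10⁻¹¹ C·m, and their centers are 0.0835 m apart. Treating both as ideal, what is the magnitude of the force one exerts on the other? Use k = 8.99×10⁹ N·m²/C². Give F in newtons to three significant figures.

F ≈ 1.38×10⁻⁷ N

On-axis field of dipole 1 at distance r: E = 2kp₁/r³. Force on dipole 2 is F = p₂·dE/dr (gradient along axis).
dE/dr = −6kp₁/r⁴, so |F| = 6kp₁p₂/r⁴ (attractive for aligned moments).
F = 6(8.99×10⁹)(2.22×10⁻¹²)(5.59×10⁻¹¹)/(0.0835)⁴ = 1.377×10⁻⁷ N.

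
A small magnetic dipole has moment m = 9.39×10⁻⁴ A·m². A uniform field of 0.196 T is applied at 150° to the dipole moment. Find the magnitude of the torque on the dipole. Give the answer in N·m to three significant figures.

τ ≈ 9.20×10⁻⁵ N·m

Torque on a magnetic dipole: τ = mB sinθ.
τ = (9.39×10⁻⁴)(0.196)·sin150° = 9.202×10⁻⁵ N·m.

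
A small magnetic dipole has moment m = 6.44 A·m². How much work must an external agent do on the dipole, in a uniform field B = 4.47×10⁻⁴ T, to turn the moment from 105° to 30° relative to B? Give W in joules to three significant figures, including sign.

W_ext = ΔU = −mB cosθ₂ + mB cosθ₁ = mB(cosθ₁ − cosθ₂).
W = (6.44)(4.47×10⁻⁴)·(cos105° − cos30°) = (0.002879)·(-1.1248) = -0.003238 J.

W ≈ -0.00324 J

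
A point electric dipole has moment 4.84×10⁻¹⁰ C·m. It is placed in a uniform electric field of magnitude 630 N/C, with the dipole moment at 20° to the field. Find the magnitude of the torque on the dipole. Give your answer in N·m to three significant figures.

Torque on an electric dipole: τ = pE sinθ.
τ = (4.84×10⁻¹⁰)(630)·sin20° = 1.043×10⁻⁷ N·m.

τ ≈ 1.04×10⁻⁷ N·m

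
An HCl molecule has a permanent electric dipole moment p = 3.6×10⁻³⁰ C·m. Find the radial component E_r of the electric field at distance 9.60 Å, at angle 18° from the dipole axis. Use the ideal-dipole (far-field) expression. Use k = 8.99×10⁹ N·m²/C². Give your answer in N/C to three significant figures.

For a dipole, E_r = (2kp cosθ)/r³.
kp/r³ = (8.99×10⁹)(3.60×10⁻³⁰)/(9.60×10⁻¹⁰)³ = 3.658×10⁷ N/C.
E_r = 2·3.658×10⁷·cos18° = 6.958×10⁷ N/C.

E_r ≈ 6.96×10⁷ N/C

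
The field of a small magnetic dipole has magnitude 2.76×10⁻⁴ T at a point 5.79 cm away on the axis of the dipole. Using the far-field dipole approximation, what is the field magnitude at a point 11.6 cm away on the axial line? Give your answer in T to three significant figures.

Dipole fields scale as 1/r³ in the far field; the geometry is the same at both points.
B₂ = B₁ · (r₁/r₂)³ = 2.76×10⁻⁴ · (5.79/11.6)³.
(r₁/r₂)³ = (0.4991)³ = 0.1244.
B₂ ≈ 3.432×10⁻⁵ T.

B ≈ 3.43×10⁻⁵ T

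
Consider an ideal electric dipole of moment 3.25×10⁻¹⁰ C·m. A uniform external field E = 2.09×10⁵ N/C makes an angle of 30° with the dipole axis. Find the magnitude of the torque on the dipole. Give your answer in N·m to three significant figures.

τ ≈ 3.40×10⁻⁵ N·m

Torque on an electric dipole: τ = pE sinθ.
τ = (3.25×10⁻¹⁰)(2.09×10⁵)·sin30° = 3.396×10⁻⁵ N·m.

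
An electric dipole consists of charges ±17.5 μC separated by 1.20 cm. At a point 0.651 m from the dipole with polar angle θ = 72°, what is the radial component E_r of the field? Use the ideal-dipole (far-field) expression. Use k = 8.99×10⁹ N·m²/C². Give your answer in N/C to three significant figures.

Dipole moment p = qd = (1.75×10⁻⁵ C)(0.0120 m) = 2.10×10⁻⁷ C·m.
For a dipole, E_r = (2kp cosθ)/r³.
kp/r³ = (8.99×10⁹)(2.10×10⁻⁷)/(0.651)³ = 6843 N/C.
E_r = 2·6843·cos72° = 4229 N/C.

E_r ≈ 4230 N/C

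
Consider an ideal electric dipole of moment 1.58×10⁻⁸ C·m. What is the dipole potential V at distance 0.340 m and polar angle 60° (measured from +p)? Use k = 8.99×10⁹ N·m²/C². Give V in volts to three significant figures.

V ≈ 614 V

The dipole potential is V = kp cosθ / r².
V = (8.99×10⁹)(1.58×10⁻⁸)·cos60° / (0.340)² = 614.4 V.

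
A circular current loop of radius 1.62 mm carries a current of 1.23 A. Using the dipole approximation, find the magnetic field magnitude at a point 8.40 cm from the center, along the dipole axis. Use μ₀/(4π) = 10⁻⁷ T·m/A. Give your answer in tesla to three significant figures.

B ≈ 3.42×10⁻⁹ T

Magnetic moment m = IA = Iπa² = (1.23)·π·(0.00162)² = 1.014×10⁻⁵ A·m².
On axis B = (μ₀/4π)·2m/r³.
B = 2·(10⁻⁷)·(1.014×10⁻⁵) / (0.0840)³ = 3.422×10⁻⁹ T.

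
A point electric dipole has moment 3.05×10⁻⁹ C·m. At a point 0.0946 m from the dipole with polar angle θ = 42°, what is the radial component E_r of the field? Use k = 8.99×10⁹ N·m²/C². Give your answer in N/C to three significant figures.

For a dipole, E_r = (2kp cosθ)/r³.
kp/r³ = (8.99×10⁹)(3.05×10⁻⁹)/(0.0946)³ = 3.239×10⁴ N/C.
E_r = 2·3.239×10⁴·cos42° = 4.814×10⁴ N/C.

E_r ≈ 4.81×10⁴ N/C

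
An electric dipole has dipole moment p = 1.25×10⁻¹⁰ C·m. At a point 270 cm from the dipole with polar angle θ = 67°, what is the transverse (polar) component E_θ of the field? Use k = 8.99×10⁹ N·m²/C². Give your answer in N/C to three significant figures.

For a dipole, E_θ = (kp sinθ)/r³.
kp/r³ = (8.99×10⁹)(1.25×10⁻¹⁰)/(2.70)³ = 0.05709 N/C.
E_θ = 0.05709·sin67° = 0.05255 N/C.

E_θ ≈ 0.0526 N/C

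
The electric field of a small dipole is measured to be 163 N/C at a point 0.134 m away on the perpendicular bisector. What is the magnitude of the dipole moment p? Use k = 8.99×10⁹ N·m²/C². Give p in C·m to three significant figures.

p ≈ 4.36×10⁻¹¹ C·m

In the equatorial plane E = kp/r³, so p = Er³/(k).
p = (163)·(0.134)³ / (8.99×10⁹) = 4.363×10⁻¹¹ C·m.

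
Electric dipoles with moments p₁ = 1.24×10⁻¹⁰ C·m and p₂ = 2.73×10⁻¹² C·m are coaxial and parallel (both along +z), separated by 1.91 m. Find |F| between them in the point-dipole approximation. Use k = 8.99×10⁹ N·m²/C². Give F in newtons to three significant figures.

On-axis field of dipole 1 at distance r: E = 2kp₁/r³. Force on dipole 2 is F = p₂·dE/dr (gradient along axis).
dE/dr = −6kp₁/r⁴, so |F| = 6kp₁p₂/r⁴ (attractive for aligned moments).
F = 6(8.99×10⁹)(1.24×10⁻¹⁰)(2.73×10⁻¹²)/(1.91)⁴ = 1.372×10⁻¹² N.

F ≈ 1.37×10⁻¹² N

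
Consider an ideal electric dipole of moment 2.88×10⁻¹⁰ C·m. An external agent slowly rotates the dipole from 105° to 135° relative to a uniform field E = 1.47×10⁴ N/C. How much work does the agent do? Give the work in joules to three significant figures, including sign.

W_ext = ΔU = U(θ₂) − U(θ₁) = −pE cosθ₂ − (−pE cosθ₁) = pE(cosθ₁ − cosθ₂).
W = (2.88×10⁻¹⁰)(1.47×10⁴)·(cos105° − cos135°) = (4.234×10⁻⁶)·(+0.4483) = 1.898×10⁻⁶ J.

W ≈ 1.90×10⁻⁶ J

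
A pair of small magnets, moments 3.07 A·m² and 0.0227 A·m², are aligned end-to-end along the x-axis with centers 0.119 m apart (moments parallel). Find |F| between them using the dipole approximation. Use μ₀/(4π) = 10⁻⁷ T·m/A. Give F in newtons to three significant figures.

On-axis B of dipole 1: B = (μ₀/4π)·2m₁/r³. Force on dipole 2: F = m₂·dB/dr.
dB/dr = −(μ₀/4π)·6m₁/r⁴, so |F| = (μ₀/4π)·6m₁m₂/r⁴.
F = 6(10⁻⁷)(3.07)(0.0227)/(0.119)⁴ = 2.085×10⁻⁴ N.

F ≈ 2.09×10⁻⁴ N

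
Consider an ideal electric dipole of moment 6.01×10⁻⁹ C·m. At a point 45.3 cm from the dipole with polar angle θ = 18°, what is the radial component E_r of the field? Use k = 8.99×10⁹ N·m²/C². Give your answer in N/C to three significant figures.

E_r ≈ 1110 N/C

For a dipole, E_r = (2kp cosθ)/r³.
kp/r³ = (8.99×10⁹)(6.01×10⁻⁹)/(0.453)³ = 581.2 N/C.
E_r = 2·581.2·cos18° = 1106 N/C.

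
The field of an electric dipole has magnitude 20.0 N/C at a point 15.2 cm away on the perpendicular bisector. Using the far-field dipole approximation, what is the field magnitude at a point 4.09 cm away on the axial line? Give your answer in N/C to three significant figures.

Dipole fields scale as 1/r³ in the far field.
The axial field is twice the equatorial field at the same r, so the geometry factor is 2/1.
E₂ = E₁ · (2/1) · (r₁/r₂)³ = 20.0 · 2 · (15.2/4.09)³.
(r₁/r₂)³ = (3.716)³ = 51.33.
E₂ ≈ 2053 N/C.

E ≈ 2050 N/C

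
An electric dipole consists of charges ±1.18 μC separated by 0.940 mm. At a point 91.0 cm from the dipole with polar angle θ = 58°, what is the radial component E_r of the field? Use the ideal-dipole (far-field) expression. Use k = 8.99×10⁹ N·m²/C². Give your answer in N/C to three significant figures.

E_r ≈ 14.0 N/C

Dipole moment p = qd = (1.18×10⁻⁶ C)(9.40×10⁻⁴ m) = 1.109×10⁻⁹ C·m.
For a dipole, E_r = (2kp cosθ)/r³.
kp/r³ = (8.99×10⁹)(1.109×10⁻⁹)/(0.910)³ = 13.23 N/C.
E_r = 2·13.23·cos58° = 14.02 N/C.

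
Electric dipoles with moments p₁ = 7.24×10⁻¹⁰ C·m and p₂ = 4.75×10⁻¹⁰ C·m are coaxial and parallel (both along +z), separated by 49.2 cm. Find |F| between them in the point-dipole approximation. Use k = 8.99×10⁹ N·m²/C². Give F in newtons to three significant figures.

F ≈ 3.17×10⁻⁷ N

On-axis field of dipole 1 at distance r: E = 2kp₁/r³. Force on dipole 2 is F = p₂·dE/dr (gradient along axis).
dE/dr = −6kp₁/r⁴, so |F| = 6kp₁p₂/r⁴ (attractive for aligned moments).
F = 6(8.99×10⁹)(7.24×10⁻¹⁰)(4.75×10⁻¹⁰)/(0.492)⁴ = 3.166×10⁻⁷ N.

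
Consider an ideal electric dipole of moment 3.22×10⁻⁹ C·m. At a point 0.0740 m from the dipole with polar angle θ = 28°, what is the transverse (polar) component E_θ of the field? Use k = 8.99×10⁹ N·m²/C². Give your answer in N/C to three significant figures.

For a dipole, E_θ = (kp sinθ)/r³.
kp/r³ = (8.99×10⁹)(3.22×10⁻⁹)/(0.0740)³ = 7.144×10⁴ N/C.
E_θ = 7.144×10⁴·sin28° = 3.354×10⁴ N/C.

E_θ ≈ 3.35×10⁴ N/C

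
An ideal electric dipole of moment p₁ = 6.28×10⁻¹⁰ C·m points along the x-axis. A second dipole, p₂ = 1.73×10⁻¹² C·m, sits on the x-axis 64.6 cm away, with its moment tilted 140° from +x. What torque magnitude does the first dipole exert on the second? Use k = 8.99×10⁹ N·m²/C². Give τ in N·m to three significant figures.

τ ≈ 4.66×10⁻¹¹ N·m

The second dipole sits on the axis of the first, so the field there is axial: E₁ = 2kp₁/r³ along +x.
E₁ = 2(8.99×10⁹)(6.28×10⁻¹⁰)/(0.646)³ = 41.88 N/C.
Torque on the second dipole: τ = p₂ E₁ sinθ.
τ = (1.73×10⁻¹²)(41.88)·sin140° = 4.658×10⁻¹¹ N·m.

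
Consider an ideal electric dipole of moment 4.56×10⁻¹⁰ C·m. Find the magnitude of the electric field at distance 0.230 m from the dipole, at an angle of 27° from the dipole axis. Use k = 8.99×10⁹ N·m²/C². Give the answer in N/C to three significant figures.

E ≈ 620 N/C

At angle θ the dipole field magnitude is E = (kp/r³)·√(1 + 3cos²θ).
kp/r³ = (8.99×10⁹)(4.56×10⁻¹⁰) / (0.230)³ = 336.9 N/C.
√(1 + 3cos²27°) = √(1 + 3·0.7939) = √3.3817 ≈ 1.8389.
E ≈ 336.9 × 1.839 = 619.6 N/C.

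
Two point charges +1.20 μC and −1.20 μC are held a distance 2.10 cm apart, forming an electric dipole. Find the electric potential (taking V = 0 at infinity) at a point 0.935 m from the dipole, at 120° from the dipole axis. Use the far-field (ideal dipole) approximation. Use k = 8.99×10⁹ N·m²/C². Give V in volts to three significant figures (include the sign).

Dipole moment p = qd = (1.20×10⁻⁶ C)(0.0210 m) = 2.52×10⁻⁸ C·m.
The dipole potential is V = kp cosθ / r².
V = (8.99×10⁹)(2.52×10⁻⁸)·cos120° / (0.935)² = -129.6 V.

V ≈ -130 V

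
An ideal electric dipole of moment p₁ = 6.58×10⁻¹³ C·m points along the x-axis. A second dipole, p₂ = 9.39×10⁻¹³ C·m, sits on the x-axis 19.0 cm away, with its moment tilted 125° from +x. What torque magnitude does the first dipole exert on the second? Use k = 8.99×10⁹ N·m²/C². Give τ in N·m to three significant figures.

τ ≈ 1.33×10⁻¹² N·m

The second dipole sits on the axis of the first, so the field there is axial: E₁ = 2kp₁/r³ along +x.
E₁ = 2(8.99×10⁹)(6.58×10⁻¹³)/(0.190)³ = 1.725 N/C.
Torque on the second dipole: τ = p₂ E₁ sinθ.
τ = (9.39×10⁻¹³)(1.725)·sin125° = 1.327×10⁻¹² N·m.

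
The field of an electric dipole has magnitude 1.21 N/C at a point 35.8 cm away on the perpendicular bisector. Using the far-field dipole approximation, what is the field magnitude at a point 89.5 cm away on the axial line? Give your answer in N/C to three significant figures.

Dipole fields scale as 1/r³ in the far field.
The axial field is twice the equatorial field at the same r, so the geometry factor is 2/1.
E₂ = E₁ · (2/1) · (r₁/r₂)³ = 1.21 · 2 · (35.8/89.5)³.
(r₁/r₂)³ = (0.4)³ = 0.064.
E₂ ≈ 0.1549 N/C.

E ≈ 0.155 N/C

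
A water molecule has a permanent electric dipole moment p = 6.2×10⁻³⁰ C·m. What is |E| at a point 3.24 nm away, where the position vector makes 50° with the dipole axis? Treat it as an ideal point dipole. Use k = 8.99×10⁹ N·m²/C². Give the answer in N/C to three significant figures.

At angle θ the dipole field magnitude is E = (kp/r³)·√(1 + 3cos²θ).
kp/r³ = (8.99×10⁹)(6.20×10⁻³⁰) / (3.24×10⁻⁹)³ = 1.639×10⁶ N/C.
√(1 + 3cos²50°) = √(1 + 3·0.4132) = √2.2395 ≈ 1.4965.
E ≈ 1.639×10⁶ × 1.497 = 2.452×10⁶ N/C.

E ≈ 2.45×10⁶ N/C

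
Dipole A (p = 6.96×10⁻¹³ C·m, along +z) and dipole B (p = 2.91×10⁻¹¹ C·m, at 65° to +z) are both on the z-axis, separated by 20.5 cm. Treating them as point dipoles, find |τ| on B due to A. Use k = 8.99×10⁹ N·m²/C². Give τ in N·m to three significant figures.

τ ≈ 3.83×10⁻¹¹ N·m

The second dipole sits on the axis of the first, so the field there is axial: E₁ = 2kp₁/r³ along +z.
E₁ = 2(8.99×10⁹)(6.96×10⁻¹³)/(0.205)³ = 1.453 N/C.
Torque on the second dipole: τ = p₂ E₁ sinθ.
τ = (2.91×10⁻¹¹)(1.453)·sin65° = 3.831×10⁻¹¹ N·m.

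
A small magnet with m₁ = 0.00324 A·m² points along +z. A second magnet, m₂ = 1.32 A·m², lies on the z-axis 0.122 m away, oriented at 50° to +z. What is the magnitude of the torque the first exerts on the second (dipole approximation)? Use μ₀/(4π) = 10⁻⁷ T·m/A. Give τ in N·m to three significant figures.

τ ≈ 3.61×10⁻⁷ N·m

Dipole B is on the axis of dipole A, so B₁ there is axial: B₁ = (μ₀/4π)·2m₁/r³ along +z.
B₁ = 2(10⁻⁷)(0.00324)/(0.122)³ = 3.569×10⁻⁷ T.
τ = m₂ B₁ sinθ.
τ = (1.32)(3.569×10⁻⁷)·sin50° = 3.608×10⁻⁷ N·m.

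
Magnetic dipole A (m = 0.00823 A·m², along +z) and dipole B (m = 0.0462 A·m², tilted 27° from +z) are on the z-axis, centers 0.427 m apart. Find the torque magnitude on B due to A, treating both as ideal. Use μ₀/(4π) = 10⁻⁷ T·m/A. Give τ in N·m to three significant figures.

τ ≈ 4.43×10⁻¹⁰ N·m

Dipole B is on the axis of dipole A, so B₁ there is axial: B₁ = (μ₀/4π)·2m₁/r³ along +z.
B₁ = 2(10⁻⁷)(0.00823)/(0.427)³ = 2.114×10⁻⁸ T.
τ = m₂ B₁ sinθ.
τ = (0.0462)(2.114×10⁻⁸)·sin27° = 4.434×10⁻¹⁰ N·m.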